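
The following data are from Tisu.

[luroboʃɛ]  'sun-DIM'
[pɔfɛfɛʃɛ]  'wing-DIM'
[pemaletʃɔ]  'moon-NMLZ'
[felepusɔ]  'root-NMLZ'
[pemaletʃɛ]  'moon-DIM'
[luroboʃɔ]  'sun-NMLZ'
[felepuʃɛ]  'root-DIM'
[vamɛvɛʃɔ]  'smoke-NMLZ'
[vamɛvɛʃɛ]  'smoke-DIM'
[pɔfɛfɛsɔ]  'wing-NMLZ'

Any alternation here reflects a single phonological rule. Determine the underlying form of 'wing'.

/pɔfɛfɛs/

The stem for 'wing' ends in [ʃ] in [pɔfɛfɛʃɛ] but [s] in [pɔfɛfɛsɔ].
If /ʃ/ were underlying and a rule turned it into [s] before the NMLZ suffix, 'smoke' would also alternate; but it has [ʃ] in both [vamɛvɛʃɛ] and [vamɛvɛʃɔ].
The alternation reflects palatalization before a front vowel: /s/ becomes palato-alveolar [ʃ] before a front vowel. /s/ is underlying.
The underlying form of 'wing' is therefore /pɔfɛfɛs/.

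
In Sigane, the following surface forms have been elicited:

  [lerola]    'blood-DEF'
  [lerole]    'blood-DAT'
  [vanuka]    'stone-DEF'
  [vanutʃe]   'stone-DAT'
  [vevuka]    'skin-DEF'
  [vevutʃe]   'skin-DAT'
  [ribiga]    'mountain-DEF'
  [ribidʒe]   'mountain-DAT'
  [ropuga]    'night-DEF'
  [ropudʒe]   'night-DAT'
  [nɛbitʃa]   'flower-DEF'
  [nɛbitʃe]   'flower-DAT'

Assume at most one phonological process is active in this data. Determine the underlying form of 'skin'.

/vevuk/

The stem for 'skin' ends in [k] in [vevuka] but [tʃ] in [vevutʃe].
If /tʃ/ were underlying and a rule turned it into [k] before the DEF suffix, 'flower' would also alternate; but it has [tʃ] in both [nɛbitʃa] and [nɛbitʃe].
So /k/ is underlying, and a rule of palatalization before a front vowel — /k/ and /g/ become palato-alveolar [tʃ] and [dʒ] before a front vowel — gives [tʃ].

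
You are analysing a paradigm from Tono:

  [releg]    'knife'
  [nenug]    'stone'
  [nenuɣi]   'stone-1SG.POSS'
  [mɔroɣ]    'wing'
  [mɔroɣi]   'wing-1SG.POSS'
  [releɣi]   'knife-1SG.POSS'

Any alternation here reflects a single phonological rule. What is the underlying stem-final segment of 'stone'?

/g/

'stone' shows [g] ~ [ɣ] at the end of the stem ([nenug] vs [nenuɣi]).
If /ɣ/ were underlying and a rule turned it into [g] in isolation, 'wing' would also alternate; but it has [ɣ] in both [mɔroɣ] and [mɔroɣi].
The alternation reflects intervocalic spirantization: voiced stops become fricatives between vowels. /g/ is underlying.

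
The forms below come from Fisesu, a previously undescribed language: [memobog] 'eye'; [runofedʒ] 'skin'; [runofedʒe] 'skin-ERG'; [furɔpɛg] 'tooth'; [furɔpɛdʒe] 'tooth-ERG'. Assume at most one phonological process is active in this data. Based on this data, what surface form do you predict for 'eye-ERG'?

[memobodʒe]

The root 'tooth' surfaces as [furɔpɛg] and [furɔpɛdʒe], with a stem-final [g] ~ [dʒ] alternation.
If /dʒ/ were underlying and a rule turned it into [g] in isolation, 'skin' would also alternate; but it has [dʒ] in both [runofedʒ] and [runofedʒe].
The alternation reflects palatalization before a front vowel: /g/ becomes palato-alveolar [dʒ] before a front vowel. /g/ is underlying.
From [memobog] the stem 'eye' is /memobog/; before a front vowel this yields [memobodʒe].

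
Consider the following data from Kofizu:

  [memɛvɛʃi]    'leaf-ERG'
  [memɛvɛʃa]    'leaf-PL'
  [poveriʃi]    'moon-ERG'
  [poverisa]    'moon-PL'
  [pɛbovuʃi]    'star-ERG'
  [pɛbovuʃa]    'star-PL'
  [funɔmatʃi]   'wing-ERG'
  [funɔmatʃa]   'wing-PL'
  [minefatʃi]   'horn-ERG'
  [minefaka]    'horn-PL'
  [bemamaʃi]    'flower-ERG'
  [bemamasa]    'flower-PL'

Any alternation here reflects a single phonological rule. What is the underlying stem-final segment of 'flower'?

/s/

'flower' shows [ʃ] ~ [s] at the end of the stem ([bemamaʃi] vs [bemamasa]).
But 'leaf' keeps [ʃ] in both environments ([memɛvɛʃi], [memɛvɛʃa]), so there is no rule changing /ʃ/ to [s] before the PL suffix.
So /s/ is underlying, and a rule of palatalization before a front vowel — /k/ and /s/ become palato-alveolar [tʃ] and [ʃ] before a front vowel — gives [ʃ].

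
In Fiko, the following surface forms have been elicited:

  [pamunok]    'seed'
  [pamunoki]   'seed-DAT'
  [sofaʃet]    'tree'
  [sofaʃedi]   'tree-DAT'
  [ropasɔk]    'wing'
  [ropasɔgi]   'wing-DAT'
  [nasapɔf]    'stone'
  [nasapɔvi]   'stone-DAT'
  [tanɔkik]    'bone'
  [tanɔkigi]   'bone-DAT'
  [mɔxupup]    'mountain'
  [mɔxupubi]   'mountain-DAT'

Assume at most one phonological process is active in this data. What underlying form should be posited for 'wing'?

'wing' shows [k] ~ [g] at the end of the stem ([ropasɔk] vs [ropasɔgi]).
But 'seed' keeps [k] in both environments ([pamunok], [pamunoki]), so there is no rule changing /k/ to [g] before the DAT suffix.
Therefore /g/ is basic and [k] is derived by word-final obstruent devoicing (voiced obstruents become voiceless word-finally).
The underlying form of 'wing' is therefore /ropasɔg/.

/ropasɔg/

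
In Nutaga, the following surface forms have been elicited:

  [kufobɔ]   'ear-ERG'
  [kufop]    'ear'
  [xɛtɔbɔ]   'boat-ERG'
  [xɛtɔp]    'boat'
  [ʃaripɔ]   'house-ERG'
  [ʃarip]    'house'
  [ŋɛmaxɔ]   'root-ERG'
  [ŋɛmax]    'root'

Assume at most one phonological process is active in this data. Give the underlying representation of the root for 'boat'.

/xɛtɔb/

In [xɛtɔbɔ] and [xɛtɔp] the final segment of 'boat' alternates: [b] ~ [p].
But 'house' keeps [p] in both environments ([ʃaripɔ], [ʃarip]), so there is no rule changing /p/ to [b] before the ERG suffix.
So /b/ is underlying, and a rule of word-final obstruent devoicing — voiced obstruents become voiceless word-finally — gives [p].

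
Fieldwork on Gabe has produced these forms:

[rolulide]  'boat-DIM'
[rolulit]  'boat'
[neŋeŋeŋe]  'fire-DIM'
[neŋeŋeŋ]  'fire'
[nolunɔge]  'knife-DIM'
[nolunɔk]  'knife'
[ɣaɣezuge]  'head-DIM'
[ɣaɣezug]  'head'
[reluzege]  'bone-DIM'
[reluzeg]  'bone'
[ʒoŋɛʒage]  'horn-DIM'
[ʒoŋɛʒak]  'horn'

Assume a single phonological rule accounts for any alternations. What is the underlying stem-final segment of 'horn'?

/k/

In [ʒoŋɛʒage] and [ʒoŋɛʒak] the final segment of 'horn' alternates: [g] ~ [k].
If /g/ were underlying and a rule turned it into [k] in isolation, 'bone' would also alternate; but it has [g] in both [reluzege] and [reluzeg].
The alternation reflects intervocalic voicing: voiceless stops become voiced between vowels. /k/ is underlying.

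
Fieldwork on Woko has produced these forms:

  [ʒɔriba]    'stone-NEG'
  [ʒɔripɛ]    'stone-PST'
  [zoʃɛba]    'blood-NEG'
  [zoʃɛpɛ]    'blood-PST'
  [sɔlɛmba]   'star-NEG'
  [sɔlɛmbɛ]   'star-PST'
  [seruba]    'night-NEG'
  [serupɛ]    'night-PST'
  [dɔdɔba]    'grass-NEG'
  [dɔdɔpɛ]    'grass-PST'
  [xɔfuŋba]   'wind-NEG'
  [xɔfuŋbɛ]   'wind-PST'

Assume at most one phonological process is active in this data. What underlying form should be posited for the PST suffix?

/-pɛ/

The PST morpheme has two allomorphs, [-bɛ] and [-pɛ].
The NEG suffix, which begins with [b], is invariant after every stem; so [b] is not altered by any rule here.
So the underlying form is /-pɛ/, and voiceless stops become voiced after a nasal.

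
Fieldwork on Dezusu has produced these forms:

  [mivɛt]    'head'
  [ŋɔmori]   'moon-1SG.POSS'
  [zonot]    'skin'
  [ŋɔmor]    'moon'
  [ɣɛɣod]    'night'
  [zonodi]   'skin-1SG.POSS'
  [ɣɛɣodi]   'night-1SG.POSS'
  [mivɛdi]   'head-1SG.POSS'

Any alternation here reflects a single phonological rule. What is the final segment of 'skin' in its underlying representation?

/t/

The root 'skin' surfaces as [zonodi] and [zonot], with a stem-final [d] ~ [t] alternation.
Compare 'night', with invariant [d] in [ɣɛɣodi] and [ɣɛɣod]: an analysis with underlying /d/ and a rule producing [t] in isolation would wrongly predict alternation here too.
So /t/ is underlying, and a rule of intervocalic voicing — voiceless stops become voiced between vowels — gives [d].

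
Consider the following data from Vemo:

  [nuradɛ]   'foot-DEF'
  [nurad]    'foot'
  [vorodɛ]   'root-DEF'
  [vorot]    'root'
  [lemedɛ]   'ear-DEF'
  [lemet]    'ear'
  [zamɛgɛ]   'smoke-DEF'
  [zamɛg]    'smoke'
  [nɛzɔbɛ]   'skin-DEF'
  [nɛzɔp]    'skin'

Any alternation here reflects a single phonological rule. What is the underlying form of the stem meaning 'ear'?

'ear' shows [d] ~ [t] at the end of the stem ([lemedɛ] vs [lemet]).
But 'foot' keeps [d] in both environments ([nuradɛ], [nurad]), so there is no rule changing /d/ to [t] in isolation.
So /t/ is underlying, and a rule of intervocalic voicing — voiceless stops become voiced between vowels — gives [d].

/lemet/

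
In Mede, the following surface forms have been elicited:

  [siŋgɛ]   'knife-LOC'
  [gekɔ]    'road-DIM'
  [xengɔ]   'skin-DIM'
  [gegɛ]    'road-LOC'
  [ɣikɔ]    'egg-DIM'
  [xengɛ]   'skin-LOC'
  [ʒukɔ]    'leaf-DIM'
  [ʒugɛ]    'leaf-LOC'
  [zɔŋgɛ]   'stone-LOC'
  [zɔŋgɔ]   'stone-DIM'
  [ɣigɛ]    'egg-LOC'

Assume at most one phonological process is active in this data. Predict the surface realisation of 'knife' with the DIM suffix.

The DIM morpheme has two allomorphs, [-gɔ] and [-kɔ].
The LOC suffix, which begins with [g], is invariant after every stem; so [g] is not altered by any rule here.
The DIM suffix is therefore /-kɔ/ underlyingly, with post-nasal voicing: voiceless stops become voiced after a nasal.
After 'knife', which ends in a nasal, the suffix surfaces as [-gɔ], giving [siŋgɔ].

[siŋgɔ]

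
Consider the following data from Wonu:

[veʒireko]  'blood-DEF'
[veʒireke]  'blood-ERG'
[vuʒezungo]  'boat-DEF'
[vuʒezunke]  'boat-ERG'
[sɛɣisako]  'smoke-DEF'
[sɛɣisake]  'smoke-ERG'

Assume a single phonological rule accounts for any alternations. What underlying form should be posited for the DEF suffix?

The DEF suffix surfaces as [-go] and [-ko], depending on the final segment of the stem.
By contrast the ERG suffix keeps its initial [k] throughout — that segment must be underlying.
So the underlying form is /-go/, and voiced stops become voiceless after a vowel.

/-go/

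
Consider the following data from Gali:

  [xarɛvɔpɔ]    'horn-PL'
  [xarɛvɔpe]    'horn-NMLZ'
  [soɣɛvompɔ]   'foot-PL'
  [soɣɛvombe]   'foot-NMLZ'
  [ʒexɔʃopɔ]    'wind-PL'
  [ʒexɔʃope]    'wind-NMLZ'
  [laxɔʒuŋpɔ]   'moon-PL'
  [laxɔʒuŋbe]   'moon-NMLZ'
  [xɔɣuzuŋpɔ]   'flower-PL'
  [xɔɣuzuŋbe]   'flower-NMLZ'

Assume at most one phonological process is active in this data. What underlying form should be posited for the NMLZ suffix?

The NMLZ suffix surfaces as [-be] and [-pe], depending on the final segment of the stem.
By contrast the PL suffix keeps its initial [p] throughout — that segment must be underlying.
The NMLZ suffix is therefore /-be/ underlyingly, with post-vocalic devoicing: voiced stops become voiceless after a vowel.

/-be/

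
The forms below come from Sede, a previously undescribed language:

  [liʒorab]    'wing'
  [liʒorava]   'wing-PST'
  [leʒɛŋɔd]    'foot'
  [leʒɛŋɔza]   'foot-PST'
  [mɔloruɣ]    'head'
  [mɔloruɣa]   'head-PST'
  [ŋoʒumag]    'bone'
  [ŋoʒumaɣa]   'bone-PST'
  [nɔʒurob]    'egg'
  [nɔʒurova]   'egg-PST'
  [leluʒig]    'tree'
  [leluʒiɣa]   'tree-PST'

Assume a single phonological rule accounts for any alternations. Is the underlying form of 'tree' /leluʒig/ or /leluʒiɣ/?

In [leluʒig] and [leluʒiɣa] the final segment of 'tree' alternates: [g] ~ [ɣ].
If /ɣ/ were underlying and a rule turned it into [g] in isolation, 'head' would also alternate; but it has [ɣ] in both [mɔloruɣ] and [mɔloruɣa].
So /g/ is underlying, and a rule of intervocalic spirantization — voiced stops become fricatives between vowels — gives [ɣ].

/leluʒig/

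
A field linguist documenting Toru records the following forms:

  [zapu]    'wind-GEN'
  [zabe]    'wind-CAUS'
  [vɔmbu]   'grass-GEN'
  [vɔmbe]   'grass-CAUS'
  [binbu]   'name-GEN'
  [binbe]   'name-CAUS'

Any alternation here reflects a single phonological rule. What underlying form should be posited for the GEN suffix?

/-pu/

The GEN morpheme has two allomorphs, [-bu] and [-pu].
The CAUS suffix, which begins with [b], is invariant after every stem; so [b] is not altered by any rule here.
So the underlying form is /-pu/, and voiceless stops become voiced after a nasal.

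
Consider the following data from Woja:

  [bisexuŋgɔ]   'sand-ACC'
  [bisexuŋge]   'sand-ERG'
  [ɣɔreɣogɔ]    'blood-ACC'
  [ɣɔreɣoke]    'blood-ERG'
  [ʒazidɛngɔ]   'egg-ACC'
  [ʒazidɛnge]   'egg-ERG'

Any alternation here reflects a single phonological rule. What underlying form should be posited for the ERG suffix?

The ERG morpheme has two allomorphs, [-ge] and [-ke].
By contrast the ACC suffix keeps its initial [g] throughout — that segment must be underlying.
So the underlying form is /-ke/, and voiceless stops become voiced after a nasal.

/-ke/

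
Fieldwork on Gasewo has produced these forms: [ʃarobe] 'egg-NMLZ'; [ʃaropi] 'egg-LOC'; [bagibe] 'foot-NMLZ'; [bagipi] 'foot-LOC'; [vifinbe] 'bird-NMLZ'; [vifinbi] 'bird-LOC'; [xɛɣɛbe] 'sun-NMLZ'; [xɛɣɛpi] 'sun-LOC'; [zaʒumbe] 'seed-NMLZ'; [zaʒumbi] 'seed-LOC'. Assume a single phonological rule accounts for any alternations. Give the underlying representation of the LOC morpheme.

The LOC suffix surfaces as [-bi] and [-pi], depending on the final segment of the stem.
The NMLZ suffix, which begins with [b], is invariant after every stem; so [b] is not altered by any rule here.
The LOC suffix is therefore /-pi/ underlyingly, with post-nasal voicing: voiceless stops become voiced after a nasal.

/-pi/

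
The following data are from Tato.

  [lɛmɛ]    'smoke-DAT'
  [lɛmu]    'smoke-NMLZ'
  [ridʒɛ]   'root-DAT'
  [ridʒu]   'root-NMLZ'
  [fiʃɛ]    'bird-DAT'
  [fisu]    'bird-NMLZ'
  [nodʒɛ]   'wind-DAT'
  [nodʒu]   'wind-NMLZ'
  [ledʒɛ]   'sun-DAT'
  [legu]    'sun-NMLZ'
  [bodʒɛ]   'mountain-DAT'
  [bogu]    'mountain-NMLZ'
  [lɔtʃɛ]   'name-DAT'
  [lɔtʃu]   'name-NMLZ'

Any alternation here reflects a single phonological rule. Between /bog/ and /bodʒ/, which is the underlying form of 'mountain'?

The stem for 'mountain' ends in [dʒ] in [bodʒɛ] but [g] in [bogu].
But 'wind' keeps [dʒ] in both environments ([nodʒɛ], [nodʒu]), so there is no rule changing /dʒ/ to [g] before the NMLZ suffix.
Therefore /g/ is basic and [dʒ] is derived by palatalization before a front vowel (/g/ and /s/ become palato-alveolar [dʒ] and [ʃ] before a front vowel).

/bog/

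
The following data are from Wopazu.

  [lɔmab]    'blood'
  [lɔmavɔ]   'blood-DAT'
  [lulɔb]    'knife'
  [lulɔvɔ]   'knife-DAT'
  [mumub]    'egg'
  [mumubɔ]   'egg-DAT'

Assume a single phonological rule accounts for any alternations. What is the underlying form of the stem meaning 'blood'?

'blood' shows [b] ~ [v] at the end of the stem ([lɔmab] vs [lɔmavɔ]).
If /b/ were underlying and a rule turned it into [v] before the DAT suffix, 'egg' would also alternate; but it has [b] in both [mumub] and [mumubɔ].
The alternation reflects word-final hardening: voiced fricatives become stops word-finally. /v/ is underlying.

/lɔmav/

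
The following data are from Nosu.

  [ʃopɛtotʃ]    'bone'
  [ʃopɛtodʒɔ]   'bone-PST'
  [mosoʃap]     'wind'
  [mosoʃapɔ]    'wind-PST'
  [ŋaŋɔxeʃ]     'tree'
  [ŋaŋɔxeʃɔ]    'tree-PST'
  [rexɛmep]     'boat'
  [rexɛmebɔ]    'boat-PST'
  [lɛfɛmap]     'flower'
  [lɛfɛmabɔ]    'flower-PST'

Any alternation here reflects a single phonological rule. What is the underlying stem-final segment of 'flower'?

/b/

'flower' shows [p] ~ [b] at the end of the stem ([lɛfɛmap] vs [lɛfɛmabɔ]).
If /p/ were underlying and a rule turned it into [b] before the PST suffix, 'wind' would also alternate; but it has [p] in both [mosoʃap] and [mosoʃapɔ].
Therefore /b/ is basic and [p] is derived by word-final obstruent devoicing (voiced obstruents become voiceless word-finally).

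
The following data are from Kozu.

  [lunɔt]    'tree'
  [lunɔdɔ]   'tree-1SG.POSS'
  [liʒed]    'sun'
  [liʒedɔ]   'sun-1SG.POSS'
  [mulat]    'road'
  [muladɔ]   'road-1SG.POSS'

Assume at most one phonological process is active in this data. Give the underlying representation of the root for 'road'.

The stem for 'road' ends in [t] in [mulat] but [d] in [muladɔ].
The stem 'sun' ([liʒed], [liʒedɔ]) shows [d] unchanged in both environments, so [d] cannot be basic with [t] derived in isolation.
So /t/ is underlying, and a rule of intervocalic voicing — voiceless stops become voiced between vowels — gives [d].

/mulat/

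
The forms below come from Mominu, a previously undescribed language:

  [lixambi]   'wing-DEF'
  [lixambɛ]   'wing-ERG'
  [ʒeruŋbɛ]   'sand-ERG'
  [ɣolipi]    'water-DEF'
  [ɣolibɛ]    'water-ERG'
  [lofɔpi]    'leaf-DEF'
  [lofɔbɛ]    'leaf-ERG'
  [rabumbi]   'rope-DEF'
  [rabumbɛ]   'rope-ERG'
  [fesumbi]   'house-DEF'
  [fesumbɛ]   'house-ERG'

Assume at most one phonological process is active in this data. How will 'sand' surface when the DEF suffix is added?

The DEF morpheme has two allomorphs, [-bi] and [-pi].
The ERG suffix, which begins with [b], is invariant after every stem; so [b] is not altered by any rule here.
So the underlying form is /-pi/, and voiceless stops become voiced after a nasal.
After 'sand', which ends in a nasal, the suffix surfaces as [-bi], giving [ʒeruŋbi].

[ʒeruŋbi]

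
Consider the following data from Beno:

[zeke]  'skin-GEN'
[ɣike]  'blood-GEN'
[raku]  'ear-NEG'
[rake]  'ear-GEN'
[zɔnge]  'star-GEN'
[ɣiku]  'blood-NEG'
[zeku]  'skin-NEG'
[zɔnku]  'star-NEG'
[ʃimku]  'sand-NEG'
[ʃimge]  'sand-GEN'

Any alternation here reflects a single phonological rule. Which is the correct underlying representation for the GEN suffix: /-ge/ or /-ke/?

The GEN suffix surfaces as [-ge] and [-ke], depending on the final segment of the stem.
By contrast the NEG suffix keeps its initial [k] throughout — that segment must be underlying.
The GEN suffix is therefore /-ge/ underlyingly, with post-vocalic devoicing: voiced stops become voiceless after a vowel.

/-ge/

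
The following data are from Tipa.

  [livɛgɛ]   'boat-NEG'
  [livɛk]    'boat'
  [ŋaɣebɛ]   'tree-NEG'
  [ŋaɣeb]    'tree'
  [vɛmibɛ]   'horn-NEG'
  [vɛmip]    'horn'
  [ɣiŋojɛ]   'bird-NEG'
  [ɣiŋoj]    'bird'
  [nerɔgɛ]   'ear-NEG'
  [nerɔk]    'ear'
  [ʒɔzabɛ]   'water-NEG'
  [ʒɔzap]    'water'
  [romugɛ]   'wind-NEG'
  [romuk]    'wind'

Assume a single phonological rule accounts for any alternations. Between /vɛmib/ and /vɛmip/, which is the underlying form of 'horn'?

The stem for 'horn' ends in [b] in [vɛmibɛ] but [p] in [vɛmip].
If /b/ were underlying and a rule turned it into [p] in isolation, 'tree' would also alternate; but it has [b] in both [ŋaɣebɛ] and [ŋaɣeb].
So /p/ is underlying, and a rule of intervocalic voicing — voiceless stops become voiced between vowels — gives [b].

/vɛmip/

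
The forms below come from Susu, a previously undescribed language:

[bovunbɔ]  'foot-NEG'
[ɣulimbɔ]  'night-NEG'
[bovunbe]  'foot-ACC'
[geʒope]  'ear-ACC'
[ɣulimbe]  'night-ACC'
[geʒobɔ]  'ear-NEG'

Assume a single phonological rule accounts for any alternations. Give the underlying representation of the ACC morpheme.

The ACC morpheme has two allomorphs, [-be] and [-pe].
The NEG suffix, which begins with [b], is invariant after every stem; so [b] is not altered by any rule here.
The ACC suffix is therefore /-pe/ underlyingly, with post-nasal voicing: voiceless stops become voiced after a nasal.

/-pe/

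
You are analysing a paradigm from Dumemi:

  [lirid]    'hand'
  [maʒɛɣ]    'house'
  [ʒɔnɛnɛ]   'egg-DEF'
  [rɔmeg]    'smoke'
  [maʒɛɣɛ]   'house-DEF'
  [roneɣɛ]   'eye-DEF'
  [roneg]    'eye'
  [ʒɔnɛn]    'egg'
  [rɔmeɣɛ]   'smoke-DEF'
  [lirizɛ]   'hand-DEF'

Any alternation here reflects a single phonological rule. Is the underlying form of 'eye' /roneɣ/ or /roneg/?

The root 'eye' surfaces as [roneɣɛ] and [roneg], with a stem-final [ɣ] ~ [g] alternation.
Compare 'house', with invariant [ɣ] in [maʒɛɣɛ] and [maʒɛɣ]: an analysis with underlying /ɣ/ and a rule producing [g] in isolation would wrongly predict alternation here too.
The alternation reflects intervocalic spirantization: voiced stops become fricatives between vowels. /g/ is underlying.

/roneg/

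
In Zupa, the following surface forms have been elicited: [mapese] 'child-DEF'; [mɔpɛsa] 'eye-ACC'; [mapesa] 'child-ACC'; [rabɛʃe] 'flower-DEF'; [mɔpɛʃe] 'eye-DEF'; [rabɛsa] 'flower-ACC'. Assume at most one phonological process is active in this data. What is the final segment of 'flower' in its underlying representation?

/ʃ/

In [rabɛsa] and [rabɛʃe] the final segment of 'flower' alternates: [s] ~ [ʃ].
But 'child' keeps [s] in both environments ([mapesa], [mapese]), so there is no rule changing /s/ to [ʃ] before the DEF suffix.
The underlying segment must be /ʃ/; palato-alveolar /ʃ/ becomes [s] when no front vowel follows, yielding [s] there.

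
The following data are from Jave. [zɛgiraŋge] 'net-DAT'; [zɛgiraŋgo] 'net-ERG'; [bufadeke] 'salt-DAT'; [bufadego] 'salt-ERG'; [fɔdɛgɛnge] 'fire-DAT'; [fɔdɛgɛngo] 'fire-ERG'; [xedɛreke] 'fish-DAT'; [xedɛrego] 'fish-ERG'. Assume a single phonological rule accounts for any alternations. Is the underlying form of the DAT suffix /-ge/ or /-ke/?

/-ke/

The DAT morpheme has two allomorphs, [-ge] and [-ke].
By contrast the ERG suffix keeps its initial [g] throughout — that segment must be underlying.
So the underlying form is /-ke/, and voiceless stops become voiced after a nasal.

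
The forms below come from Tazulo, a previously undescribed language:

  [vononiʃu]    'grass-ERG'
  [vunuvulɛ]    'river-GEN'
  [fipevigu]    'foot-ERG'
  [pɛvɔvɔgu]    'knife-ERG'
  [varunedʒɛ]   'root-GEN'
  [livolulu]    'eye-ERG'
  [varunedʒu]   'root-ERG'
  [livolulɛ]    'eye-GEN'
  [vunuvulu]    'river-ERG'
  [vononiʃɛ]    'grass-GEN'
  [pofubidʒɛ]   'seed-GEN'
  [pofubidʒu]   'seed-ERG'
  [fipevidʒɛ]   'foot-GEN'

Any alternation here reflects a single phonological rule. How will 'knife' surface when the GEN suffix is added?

[pɛvɔvɔdʒɛ]

The stem for 'foot' ends in [g] in [fipevigu] but [dʒ] in [fipevidʒɛ].
If /dʒ/ were underlying and a rule turned it into [g] before the ERG suffix, 'seed' would also alternate; but it has [dʒ] in both [pofubidʒu] and [pofubidʒɛ].
The alternation reflects palatalization before a front vowel: /g/ becomes palato-alveolar [dʒ] before a front vowel. /g/ is underlying.
The one attested form of 'knife', [pɛvɔvɔgu], shows underlying /pɛvɔvɔg/. Applying the same rule before a front vowel gives [pɛvɔvɔdʒɛ].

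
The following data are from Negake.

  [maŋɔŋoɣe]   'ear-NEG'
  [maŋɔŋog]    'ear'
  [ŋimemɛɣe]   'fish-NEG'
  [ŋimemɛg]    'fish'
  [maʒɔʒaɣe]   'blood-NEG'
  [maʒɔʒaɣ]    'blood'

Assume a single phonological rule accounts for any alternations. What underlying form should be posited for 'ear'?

In [maŋɔŋoɣe] and [maŋɔŋog] the final segment of 'ear' alternates: [ɣ] ~ [g].
Compare 'blood', with invariant [ɣ] in [maʒɔʒaɣe] and [maʒɔʒaɣ]: an analysis with underlying /ɣ/ and a rule producing [g] in isolation would wrongly predict alternation here too.
The alternation reflects intervocalic spirantization: voiced stops become fricatives between vowels. /g/ is underlying.

/maŋɔŋog/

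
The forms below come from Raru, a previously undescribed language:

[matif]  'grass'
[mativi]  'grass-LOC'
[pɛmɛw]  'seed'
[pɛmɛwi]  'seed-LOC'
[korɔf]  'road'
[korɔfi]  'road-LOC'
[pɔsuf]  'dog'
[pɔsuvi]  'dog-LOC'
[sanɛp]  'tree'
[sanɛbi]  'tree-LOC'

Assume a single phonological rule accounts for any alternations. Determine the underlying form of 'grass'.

/mativ/

The stem for 'grass' ends in [f] in [matif] but [v] in [mativi].
If /f/ were underlying and a rule turned it into [v] before the LOC suffix, 'road' would also alternate; but it has [f] in both [korɔf] and [korɔfi].
Therefore /v/ is basic and [f] is derived by word-final obstruent devoicing (voiced obstruents become voiceless word-finally).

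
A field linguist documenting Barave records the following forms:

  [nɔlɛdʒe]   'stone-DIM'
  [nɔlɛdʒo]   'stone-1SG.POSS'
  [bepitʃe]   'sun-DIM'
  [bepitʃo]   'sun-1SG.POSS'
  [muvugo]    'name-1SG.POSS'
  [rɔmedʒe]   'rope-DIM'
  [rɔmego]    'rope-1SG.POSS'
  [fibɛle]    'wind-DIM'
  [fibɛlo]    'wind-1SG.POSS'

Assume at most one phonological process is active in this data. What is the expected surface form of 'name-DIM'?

The stem for 'rope' ends in [dʒ] in [rɔmedʒe] but [g] in [rɔmego].
If /dʒ/ were underlying and a rule turned it into [g] before the 1SG.POSS suffix, 'stone' would also alternate; but it has [dʒ] in both [nɔlɛdʒe] and [nɔlɛdʒo].
The alternation reflects palatalization before a front vowel: /g/ becomes palato-alveolar [dʒ] before a front vowel. /g/ is underlying.
The one attested form of 'name', [muvugo], shows underlying /muvug/. Applying the same rule before a front vowel gives [muvudʒe].

[muvudʒe]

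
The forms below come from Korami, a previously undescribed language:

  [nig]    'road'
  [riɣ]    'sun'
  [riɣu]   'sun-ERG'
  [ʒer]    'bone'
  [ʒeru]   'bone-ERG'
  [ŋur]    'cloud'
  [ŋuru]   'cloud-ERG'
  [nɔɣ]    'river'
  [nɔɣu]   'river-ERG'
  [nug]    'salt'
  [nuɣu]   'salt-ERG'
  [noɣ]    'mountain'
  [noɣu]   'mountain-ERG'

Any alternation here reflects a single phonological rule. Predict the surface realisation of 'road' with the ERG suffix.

The root 'salt' surfaces as [nug] and [nuɣu], with a stem-final [g] ~ [ɣ] alternation.
But 'river' keeps [ɣ] in both environments ([nɔɣ], [nɔɣu]), so there is no rule changing /ɣ/ to [g] in isolation.
The alternation reflects intervocalic spirantization: voiced stops become fricatives between vowels. /g/ is underlying.
From [nig] the stem 'road' is /nig/; between vowels this yields [niɣu].

[niɣu]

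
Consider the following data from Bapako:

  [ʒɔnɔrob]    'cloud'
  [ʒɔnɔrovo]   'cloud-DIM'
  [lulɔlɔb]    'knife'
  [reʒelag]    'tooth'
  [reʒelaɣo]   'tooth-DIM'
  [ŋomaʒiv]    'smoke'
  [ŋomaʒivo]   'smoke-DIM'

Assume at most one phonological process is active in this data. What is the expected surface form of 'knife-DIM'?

The root 'cloud' surfaces as [ʒɔnɔrob] and [ʒɔnɔrovo], with a stem-final [b] ~ [v] alternation.
If /v/ were underlying and a rule turned it into [b] in isolation, 'smoke' would also alternate; but it has [v] in both [ŋomaʒiv] and [ŋomaʒivo].
So /b/ is underlying, and a rule of intervocalic spirantization — voiced stops become fricatives between vowels — gives [v].
From [lulɔlɔb] the stem 'knife' is /lulɔlɔb/; between vowels this yields [lulɔlɔvo].

[lulɔlɔvo]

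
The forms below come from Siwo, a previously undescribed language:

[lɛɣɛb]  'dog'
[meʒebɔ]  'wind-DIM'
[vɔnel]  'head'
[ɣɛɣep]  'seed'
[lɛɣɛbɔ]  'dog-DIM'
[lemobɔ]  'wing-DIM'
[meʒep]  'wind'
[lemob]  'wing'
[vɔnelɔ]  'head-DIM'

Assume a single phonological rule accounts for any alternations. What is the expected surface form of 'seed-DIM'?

The stem for 'wind' ends in [b] in [meʒebɔ] but [p] in [meʒep].
The stem 'wing' ([lemobɔ], [lemob]) shows [b] unchanged in both environments, so [b] cannot be basic with [p] derived in isolation.
Therefore /p/ is basic and [b] is derived by intervocalic voicing (voiceless stops become voiced between vowels).
From [ɣɛɣep] the stem 'seed' is /ɣɛɣep/; between vowels this yields [ɣɛɣebɔ].

[ɣɛɣebɔ]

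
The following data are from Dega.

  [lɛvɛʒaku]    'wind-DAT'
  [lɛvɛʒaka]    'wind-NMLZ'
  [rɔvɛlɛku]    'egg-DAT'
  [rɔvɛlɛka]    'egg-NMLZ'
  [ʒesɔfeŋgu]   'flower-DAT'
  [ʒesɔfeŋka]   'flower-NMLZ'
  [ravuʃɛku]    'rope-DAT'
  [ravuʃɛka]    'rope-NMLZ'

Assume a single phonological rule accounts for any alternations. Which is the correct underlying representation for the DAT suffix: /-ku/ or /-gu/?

/-gu/

The DAT morpheme has two allomorphs, [-gu] and [-ku].
The NMLZ suffix, which begins with [k], is invariant after every stem; so [k] is not altered by any rule here.
The DAT suffix is therefore /-gu/ underlyingly, with post-vocalic devoicing: voiced stops become voiceless after a vowel.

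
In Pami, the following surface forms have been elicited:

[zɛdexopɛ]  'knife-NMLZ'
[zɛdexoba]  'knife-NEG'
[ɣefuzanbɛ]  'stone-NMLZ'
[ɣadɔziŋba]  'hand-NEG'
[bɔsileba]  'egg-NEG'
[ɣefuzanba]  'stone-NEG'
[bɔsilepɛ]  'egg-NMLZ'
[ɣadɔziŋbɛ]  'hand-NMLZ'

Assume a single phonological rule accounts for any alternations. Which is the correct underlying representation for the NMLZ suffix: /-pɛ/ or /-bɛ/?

/-pɛ/

The NMLZ suffix surfaces as [-bɛ] and [-pɛ], depending on the final segment of the stem.
The NEG suffix, which begins with [b], is invariant after every stem; so [b] is not altered by any rule here.
So the underlying form is /-pɛ/, and voiceless stops become voiced after a nasal.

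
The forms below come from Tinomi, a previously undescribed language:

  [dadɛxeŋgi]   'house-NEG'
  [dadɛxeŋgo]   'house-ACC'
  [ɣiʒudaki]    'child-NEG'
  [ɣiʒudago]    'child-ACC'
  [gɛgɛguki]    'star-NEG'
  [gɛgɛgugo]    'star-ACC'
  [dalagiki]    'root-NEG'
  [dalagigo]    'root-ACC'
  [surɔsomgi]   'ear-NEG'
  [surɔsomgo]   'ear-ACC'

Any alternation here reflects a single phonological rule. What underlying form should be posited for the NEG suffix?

/-ki/

The NEG morpheme has two allomorphs, [-gi] and [-ki].
The ACC suffix, which begins with [g], is invariant after every stem; so [g] is not altered by any rule here.
The NEG suffix is therefore /-ki/ underlyingly, with post-nasal voicing: voiceless stops become voiced after a nasal.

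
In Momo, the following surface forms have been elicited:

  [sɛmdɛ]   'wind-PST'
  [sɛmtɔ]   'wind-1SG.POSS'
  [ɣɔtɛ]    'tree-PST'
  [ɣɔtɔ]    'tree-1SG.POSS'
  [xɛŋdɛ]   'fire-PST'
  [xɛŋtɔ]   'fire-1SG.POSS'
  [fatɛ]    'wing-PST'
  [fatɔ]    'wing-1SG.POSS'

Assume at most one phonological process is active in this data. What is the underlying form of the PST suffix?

/-dɛ/

The PST suffix surfaces as [-dɛ] and [-tɛ], depending on the final segment of the stem.
The 1SG.POSS suffix, which begins with [t], is invariant after every stem; so [t] is not altered by any rule here.
The PST suffix is therefore /-dɛ/ underlyingly, with post-vocalic devoicing: voiced stops become voiceless after a vowel.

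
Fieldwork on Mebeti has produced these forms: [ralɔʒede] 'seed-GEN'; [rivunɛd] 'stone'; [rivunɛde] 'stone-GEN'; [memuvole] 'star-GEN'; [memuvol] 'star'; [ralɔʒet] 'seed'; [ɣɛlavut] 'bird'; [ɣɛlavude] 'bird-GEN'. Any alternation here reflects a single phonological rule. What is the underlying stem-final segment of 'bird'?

/t/

'bird' shows [d] ~ [t] at the end of the stem ([ɣɛlavude] vs [ɣɛlavut]).
If /d/ were underlying and a rule turned it into [t] in isolation, 'stone' would also alternate; but it has [d] in both [rivunɛde] and [rivunɛd].
The underlying segment must be /t/; voiceless stops become voiced between vowels, yielding [d] there.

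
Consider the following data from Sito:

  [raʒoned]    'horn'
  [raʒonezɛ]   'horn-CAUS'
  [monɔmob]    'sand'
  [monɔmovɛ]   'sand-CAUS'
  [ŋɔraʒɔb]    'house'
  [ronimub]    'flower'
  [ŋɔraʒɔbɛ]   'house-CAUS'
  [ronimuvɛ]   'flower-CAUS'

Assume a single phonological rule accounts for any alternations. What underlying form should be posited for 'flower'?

/ronimuv/

The root 'flower' surfaces as [ronimub] and [ronimuvɛ], with a stem-final [b] ~ [v] alternation.
Compare 'house', with invariant [b] in [ŋɔraʒɔb] and [ŋɔraʒɔbɛ]: an analysis with underlying /b/ and a rule producing [v] before the CAUS suffix would wrongly predict alternation here too.
The underlying segment must be /v/; voiced fricatives become stops word-finally, yielding [b] there.
So 'flower' = /ronimuv/.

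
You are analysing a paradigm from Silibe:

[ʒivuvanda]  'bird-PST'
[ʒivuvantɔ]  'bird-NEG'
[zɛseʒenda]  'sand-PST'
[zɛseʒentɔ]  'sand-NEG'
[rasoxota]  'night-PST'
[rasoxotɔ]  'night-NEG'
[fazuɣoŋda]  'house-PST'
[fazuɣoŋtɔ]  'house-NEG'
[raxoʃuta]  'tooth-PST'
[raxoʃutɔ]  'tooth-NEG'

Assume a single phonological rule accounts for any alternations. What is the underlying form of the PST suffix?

/-da/

The PST morpheme has two allomorphs, [-da] and [-ta].
By contrast the NEG suffix keeps its initial [t] throughout — that segment must be underlying.
So the underlying form is /-da/, and voiced stops become voiceless after a vowel.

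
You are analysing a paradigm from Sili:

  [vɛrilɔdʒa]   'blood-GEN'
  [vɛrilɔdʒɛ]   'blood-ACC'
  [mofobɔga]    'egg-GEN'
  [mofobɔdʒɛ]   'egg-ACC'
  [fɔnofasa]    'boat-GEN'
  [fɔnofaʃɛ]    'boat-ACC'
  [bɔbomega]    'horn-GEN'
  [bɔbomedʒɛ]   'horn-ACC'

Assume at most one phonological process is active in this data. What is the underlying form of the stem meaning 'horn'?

/bɔbomeg/

The stem for 'horn' ends in [g] in [bɔbomega] but [dʒ] in [bɔbomedʒɛ].
Compare 'blood', with invariant [dʒ] in [vɛrilɔdʒa] and [vɛrilɔdʒɛ]: an analysis with underlying /dʒ/ and a rule producing [g] before the GEN suffix would wrongly predict alternation here too.
The alternation reflects palatalization before a front vowel: /g/ and /s/ become palato-alveolar [dʒ] and [ʃ] before a front vowel. /g/ is underlying.
Hence 'horn' is /bɔbomeg/ underlyingly.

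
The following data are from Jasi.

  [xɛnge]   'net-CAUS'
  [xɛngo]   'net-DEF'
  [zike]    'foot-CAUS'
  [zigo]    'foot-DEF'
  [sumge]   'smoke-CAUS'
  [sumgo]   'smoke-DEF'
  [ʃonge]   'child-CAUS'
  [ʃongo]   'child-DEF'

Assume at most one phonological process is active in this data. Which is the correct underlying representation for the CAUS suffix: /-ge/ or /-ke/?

/-ke/

The CAUS suffix surfaces as [-ge] and [-ke], depending on the final segment of the stem.
By contrast the DEF suffix keeps its initial [g] throughout — that segment must be underlying.
The CAUS suffix is therefore /-ke/ underlyingly, with post-nasal voicing: voiceless stops become voiced after a nasal.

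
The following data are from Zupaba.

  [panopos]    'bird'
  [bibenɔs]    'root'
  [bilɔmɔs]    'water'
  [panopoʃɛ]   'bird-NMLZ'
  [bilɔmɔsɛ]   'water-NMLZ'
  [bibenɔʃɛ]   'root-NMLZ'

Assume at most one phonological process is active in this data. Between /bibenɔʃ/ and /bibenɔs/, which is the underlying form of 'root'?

The root 'root' surfaces as [bibenɔʃɛ] and [bibenɔs], with a stem-final [ʃ] ~ [s] alternation.
But 'water' keeps [s] in both environments ([bilɔmɔsɛ], [bilɔmɔs]), so there is no rule changing /s/ to [ʃ] before the NMLZ suffix.
The alternation reflects depalatalization: palato-alveolar /ʃ/ becomes [s] when no front vowel follows. /ʃ/ is underlying.

/bibenɔʃ/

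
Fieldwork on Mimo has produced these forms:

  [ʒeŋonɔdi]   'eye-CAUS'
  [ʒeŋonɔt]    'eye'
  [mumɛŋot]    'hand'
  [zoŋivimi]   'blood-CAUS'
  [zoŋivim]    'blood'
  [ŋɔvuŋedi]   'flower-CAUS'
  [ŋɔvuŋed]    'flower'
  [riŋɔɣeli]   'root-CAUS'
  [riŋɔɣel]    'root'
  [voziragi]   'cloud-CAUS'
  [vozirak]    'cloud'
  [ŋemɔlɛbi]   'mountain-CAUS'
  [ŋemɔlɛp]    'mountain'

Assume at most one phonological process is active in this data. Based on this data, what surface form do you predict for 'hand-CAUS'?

The root 'eye' surfaces as [ʒeŋonɔdi] and [ʒeŋonɔt], with a stem-final [d] ~ [t] alternation.
Compare 'flower', with invariant [d] in [ŋɔvuŋedi] and [ŋɔvuŋed]: an analysis with underlying /d/ and a rule producing [t] in isolation would wrongly predict alternation here too.
The underlying segment must be /t/; voiceless stops become voiced between vowels, yielding [d] there.
From [mumɛŋot] the stem 'hand' is /mumɛŋot/; between vowels this yields [mumɛŋodi].

[mumɛŋodi]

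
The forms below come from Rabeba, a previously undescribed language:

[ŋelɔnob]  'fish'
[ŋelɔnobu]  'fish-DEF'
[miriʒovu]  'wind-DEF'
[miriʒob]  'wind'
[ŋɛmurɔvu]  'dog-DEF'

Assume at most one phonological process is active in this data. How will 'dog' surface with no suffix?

The stem for 'wind' ends in [b] in [miriʒob] but [v] in [miriʒovu].
Compare 'fish', with invariant [b] in [ŋelɔnob] and [ŋelɔnobu]: an analysis with underlying /b/ and a rule producing [v] before the DEF suffix would wrongly predict alternation here too.
The underlying segment must be /v/; voiced fricatives become stops word-finally, yielding [b] there.
From [ŋɛmurɔvu] the stem 'dog' is /ŋɛmurɔv/; word-finally this yields [ŋɛmurɔb].

[ŋɛmurɔb]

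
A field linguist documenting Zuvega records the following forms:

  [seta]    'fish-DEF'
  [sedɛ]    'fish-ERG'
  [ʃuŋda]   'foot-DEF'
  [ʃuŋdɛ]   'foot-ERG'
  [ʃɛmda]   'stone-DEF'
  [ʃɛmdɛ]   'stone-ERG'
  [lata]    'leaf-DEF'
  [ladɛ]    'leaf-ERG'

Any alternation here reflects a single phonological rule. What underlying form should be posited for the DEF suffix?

The DEF morpheme has two allomorphs, [-da] and [-ta].
By contrast the ERG suffix keeps its initial [d] throughout — that segment must be underlying.
The DEF suffix is therefore /-ta/ underlyingly, with post-nasal voicing: voiceless stops become voiced after a nasal.

/-ta/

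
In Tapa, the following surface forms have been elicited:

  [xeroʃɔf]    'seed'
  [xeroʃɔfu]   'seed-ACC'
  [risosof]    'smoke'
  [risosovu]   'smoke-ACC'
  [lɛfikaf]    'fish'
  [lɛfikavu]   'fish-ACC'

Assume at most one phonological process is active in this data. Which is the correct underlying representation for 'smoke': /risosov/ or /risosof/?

/risosov/

The root 'smoke' surfaces as [risosof] and [risosovu], with a stem-final [f] ~ [v] alternation.
If /f/ were underlying and a rule turned it into [v] before the ACC suffix, 'seed' would also alternate; but it has [f] in both [xeroʃɔf] and [xeroʃɔfu].
Therefore /v/ is basic and [f] is derived by word-final obstruent devoicing (voiced obstruents become voiceless word-finally).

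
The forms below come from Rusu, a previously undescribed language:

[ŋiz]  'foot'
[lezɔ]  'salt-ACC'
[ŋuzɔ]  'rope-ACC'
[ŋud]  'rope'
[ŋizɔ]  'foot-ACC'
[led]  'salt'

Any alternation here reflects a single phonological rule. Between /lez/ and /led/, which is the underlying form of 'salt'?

/led/

The stem for 'salt' ends in [d] in [led] but [z] in [lezɔ].
The stem 'foot' ([ŋiz], [ŋizɔ]) shows [z] unchanged in both environments, so [z] cannot be basic with [d] derived in isolation.
The underlying segment must be /d/; voiced stops become fricatives between vowels, yielding [z] there.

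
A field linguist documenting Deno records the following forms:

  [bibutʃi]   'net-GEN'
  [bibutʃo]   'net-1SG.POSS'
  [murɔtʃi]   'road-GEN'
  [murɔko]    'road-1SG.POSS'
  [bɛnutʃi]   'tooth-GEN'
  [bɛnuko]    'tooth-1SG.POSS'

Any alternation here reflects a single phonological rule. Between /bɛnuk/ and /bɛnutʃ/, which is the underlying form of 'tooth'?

/bɛnuk/

'tooth' shows [tʃ] ~ [k] at the end of the stem ([bɛnutʃi] vs [bɛnuko]).
The stem 'net' ([bibutʃi], [bibutʃo]) shows [tʃ] unchanged in both environments, so [tʃ] cannot be basic with [k] derived before the 1SG.POSS suffix.
The underlying segment must be /k/; /k/ becomes palato-alveolar [tʃ] before a front vowel, yielding [tʃ] there.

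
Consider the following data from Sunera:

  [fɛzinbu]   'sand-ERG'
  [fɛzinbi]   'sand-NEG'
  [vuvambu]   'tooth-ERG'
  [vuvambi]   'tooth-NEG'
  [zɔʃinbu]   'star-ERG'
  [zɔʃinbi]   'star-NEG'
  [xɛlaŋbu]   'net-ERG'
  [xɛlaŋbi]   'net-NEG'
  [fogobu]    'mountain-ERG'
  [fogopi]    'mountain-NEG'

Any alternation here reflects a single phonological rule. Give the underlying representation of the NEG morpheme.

The NEG suffix surfaces as [-bi] and [-pi], depending on the final segment of the stem.
The ERG suffix, which begins with [b], is invariant after every stem; so [b] is not altered by any rule here.
The NEG suffix is therefore /-pi/ underlyingly, with post-nasal voicing: voiceless stops become voiced after a nasal.

/-pi/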